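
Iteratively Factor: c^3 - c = (c)*(c^2 - 1) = c*(c + 1)*(c - 1)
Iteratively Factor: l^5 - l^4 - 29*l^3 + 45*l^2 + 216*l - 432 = (l - 3)*(l^4 + 2*l^3 - 23*l^2 - 24*l + 144) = (l - 3)*(l + 4)*(l^3 - 2*l^2 - 15*l + 36) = (l - 3)^2*(l + 4)*(l^2 + l - 12) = (l - 3)^3*(l + 4)*(l + 4)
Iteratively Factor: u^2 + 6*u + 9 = (u + 3)*(u + 3)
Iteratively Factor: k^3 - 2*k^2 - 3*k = (k - 3)*(k^2 + k) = (k - 3)*(k + 1)*(k)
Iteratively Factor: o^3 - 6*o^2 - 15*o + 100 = (o - 5)*(o^2 - o - 20) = (o - 5)^2*(o + 4)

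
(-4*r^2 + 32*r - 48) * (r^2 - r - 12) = -4*r^4 + 36*r^3 - 32*r^2 - 336*r + 576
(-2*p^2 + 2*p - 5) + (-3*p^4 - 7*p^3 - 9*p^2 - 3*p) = -3*p^4 - 7*p^3 - 11*p^2 - p - 5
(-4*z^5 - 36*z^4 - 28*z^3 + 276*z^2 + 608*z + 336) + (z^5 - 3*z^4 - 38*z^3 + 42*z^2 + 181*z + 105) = -3*z^5 - 39*z^4 - 66*z^3 + 318*z^2 + 789*z + 441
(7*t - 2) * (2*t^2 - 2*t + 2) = 14*t^3 - 18*t^2 + 18*t - 4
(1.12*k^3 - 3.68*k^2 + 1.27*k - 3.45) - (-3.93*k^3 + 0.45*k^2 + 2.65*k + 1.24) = 5.05*k^3 - 4.13*k^2 - 1.38*k - 4.69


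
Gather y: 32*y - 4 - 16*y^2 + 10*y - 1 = -16*y^2 + 42*y - 5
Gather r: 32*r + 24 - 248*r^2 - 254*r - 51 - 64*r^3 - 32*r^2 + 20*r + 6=-64*r^3 - 280*r^2 - 202*r - 21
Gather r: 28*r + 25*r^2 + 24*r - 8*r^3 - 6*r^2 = -8*r^3 + 19*r^2 + 52*r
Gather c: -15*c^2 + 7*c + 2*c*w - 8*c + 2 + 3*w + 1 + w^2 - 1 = -15*c^2 + c*(2*w - 1) + w^2 + 3*w + 2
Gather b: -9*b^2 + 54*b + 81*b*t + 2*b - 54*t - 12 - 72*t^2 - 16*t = -9*b^2 + b*(81*t + 56) - 72*t^2 - 70*t - 12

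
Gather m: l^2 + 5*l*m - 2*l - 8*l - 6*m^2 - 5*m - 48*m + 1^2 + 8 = l^2 - 10*l - 6*m^2 + m*(5*l - 53) + 9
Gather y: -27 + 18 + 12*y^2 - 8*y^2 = 4*y^2 - 9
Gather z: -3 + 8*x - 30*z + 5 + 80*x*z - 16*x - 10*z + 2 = -8*x + z*(80*x - 40) + 4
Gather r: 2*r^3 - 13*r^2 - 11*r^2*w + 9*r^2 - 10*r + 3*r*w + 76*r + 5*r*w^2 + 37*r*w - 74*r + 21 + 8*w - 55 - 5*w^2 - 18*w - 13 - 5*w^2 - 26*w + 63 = 2*r^3 + r^2*(-11*w - 4) + r*(5*w^2 + 40*w - 8) - 10*w^2 - 36*w + 16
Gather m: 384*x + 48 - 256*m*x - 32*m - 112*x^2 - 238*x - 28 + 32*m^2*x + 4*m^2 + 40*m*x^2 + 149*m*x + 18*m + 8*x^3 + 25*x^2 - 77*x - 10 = m^2*(32*x + 4) + m*(40*x^2 - 107*x - 14) + 8*x^3 - 87*x^2 + 69*x + 10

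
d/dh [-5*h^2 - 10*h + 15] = -10*h - 10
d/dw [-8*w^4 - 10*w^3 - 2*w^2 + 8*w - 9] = -32*w^3 - 30*w^2 - 4*w + 8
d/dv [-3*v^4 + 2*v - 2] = 2 - 12*v^3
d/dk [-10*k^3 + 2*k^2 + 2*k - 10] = -30*k^2 + 4*k + 2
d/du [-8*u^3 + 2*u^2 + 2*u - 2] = -24*u^2 + 4*u + 2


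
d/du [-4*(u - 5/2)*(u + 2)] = 2 - 8*u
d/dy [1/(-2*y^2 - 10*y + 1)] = 2*(2*y + 5)/(2*y^2 + 10*y - 1)^2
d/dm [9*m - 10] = 9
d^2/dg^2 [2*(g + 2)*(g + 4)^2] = 12*g + 40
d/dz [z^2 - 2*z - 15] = 2*z - 2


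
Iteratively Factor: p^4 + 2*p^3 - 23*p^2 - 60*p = (p + 3)*(p^3 - p^2 - 20*p) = p*(p + 3)*(p^2 - p - 20) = p*(p - 5)*(p + 3)*(p + 4)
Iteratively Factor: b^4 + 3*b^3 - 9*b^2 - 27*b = (b + 3)*(b^3 - 9*b) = (b + 3)^2*(b^2 - 3*b) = b*(b + 3)^2*(b - 3)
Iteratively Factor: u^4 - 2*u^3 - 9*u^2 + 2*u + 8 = (u - 1)*(u^3 - u^2 - 10*u - 8) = (u - 1)*(u + 2)*(u^2 - 3*u - 4) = (u - 4)*(u - 1)*(u + 2)*(u + 1)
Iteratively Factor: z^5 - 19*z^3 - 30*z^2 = (z + 3)*(z^4 - 3*z^3 - 10*z^2) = (z - 5)*(z + 3)*(z^3 + 2*z^2) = z*(z - 5)*(z + 3)*(z^2 + 2*z) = z*(z - 5)*(z + 2)*(z + 3)*(z)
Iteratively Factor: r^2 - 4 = (r - 2)*(r + 2)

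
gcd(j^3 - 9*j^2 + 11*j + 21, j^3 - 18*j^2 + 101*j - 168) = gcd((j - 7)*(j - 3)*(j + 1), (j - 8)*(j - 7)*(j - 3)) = j^2 - 10*j + 21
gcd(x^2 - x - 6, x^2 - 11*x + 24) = x - 3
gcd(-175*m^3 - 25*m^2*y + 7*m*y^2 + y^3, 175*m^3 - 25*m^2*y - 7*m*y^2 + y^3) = -25*m^2 + y^2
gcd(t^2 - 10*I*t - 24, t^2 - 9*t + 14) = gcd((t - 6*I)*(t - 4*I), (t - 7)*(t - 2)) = 1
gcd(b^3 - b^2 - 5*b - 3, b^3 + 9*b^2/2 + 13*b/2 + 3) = b + 1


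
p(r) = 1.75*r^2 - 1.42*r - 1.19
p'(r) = 3.5*r - 1.42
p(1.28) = -0.14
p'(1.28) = 3.06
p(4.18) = 23.45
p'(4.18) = 13.21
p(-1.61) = 5.63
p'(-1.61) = -7.06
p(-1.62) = 5.70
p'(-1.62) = -7.09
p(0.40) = -1.48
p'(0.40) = -0.02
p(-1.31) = 3.67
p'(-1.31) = -6.00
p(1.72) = 1.54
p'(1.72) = 4.60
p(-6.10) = 72.59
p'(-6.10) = -22.77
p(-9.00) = 153.34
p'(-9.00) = -32.92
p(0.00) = -1.19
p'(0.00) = -1.42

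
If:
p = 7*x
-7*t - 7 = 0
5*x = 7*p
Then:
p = 0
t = -1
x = 0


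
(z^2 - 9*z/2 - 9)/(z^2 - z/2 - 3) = (z - 6)/(z - 2)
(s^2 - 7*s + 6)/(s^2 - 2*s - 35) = (-s^2 + 7*s - 6)/(-s^2 + 2*s + 35)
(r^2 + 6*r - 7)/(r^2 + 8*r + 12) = (r^2 + 6*r - 7)/(r^2 + 8*r + 12)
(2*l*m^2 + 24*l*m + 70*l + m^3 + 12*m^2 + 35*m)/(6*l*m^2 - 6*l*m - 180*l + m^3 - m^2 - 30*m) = (2*l*m + 14*l + m^2 + 7*m)/(6*l*m - 36*l + m^2 - 6*m)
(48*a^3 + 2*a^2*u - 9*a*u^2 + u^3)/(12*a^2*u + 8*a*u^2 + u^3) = (24*a^2 - 11*a*u + u^2)/(u*(6*a + u))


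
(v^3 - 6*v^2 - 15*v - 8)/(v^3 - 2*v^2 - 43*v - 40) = (v + 1)/(v + 5)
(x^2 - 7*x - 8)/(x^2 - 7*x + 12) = (x^2 - 7*x - 8)/(x^2 - 7*x + 12)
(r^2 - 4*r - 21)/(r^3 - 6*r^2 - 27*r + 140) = (r + 3)/(r^2 + r - 20)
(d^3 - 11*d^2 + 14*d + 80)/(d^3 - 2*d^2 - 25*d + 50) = (d^2 - 6*d - 16)/(d^2 + 3*d - 10)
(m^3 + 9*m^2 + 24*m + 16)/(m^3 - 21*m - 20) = (m + 4)/(m - 5)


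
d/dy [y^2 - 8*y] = 2*y - 8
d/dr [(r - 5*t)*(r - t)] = 2*r - 6*t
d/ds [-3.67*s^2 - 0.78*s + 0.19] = -7.34*s - 0.78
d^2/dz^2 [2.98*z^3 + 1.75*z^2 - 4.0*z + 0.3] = 17.88*z + 3.5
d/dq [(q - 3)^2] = 2*q - 6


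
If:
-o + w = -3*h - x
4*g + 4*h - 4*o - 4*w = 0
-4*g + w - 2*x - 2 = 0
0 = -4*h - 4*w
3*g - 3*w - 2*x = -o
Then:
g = -5/14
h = 1/7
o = -1/14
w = -1/7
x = -5/14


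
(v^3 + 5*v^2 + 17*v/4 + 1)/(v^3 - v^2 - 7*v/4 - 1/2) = (v + 4)/(v - 2)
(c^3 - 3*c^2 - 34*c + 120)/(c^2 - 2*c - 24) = (-c^3 + 3*c^2 + 34*c - 120)/(-c^2 + 2*c + 24)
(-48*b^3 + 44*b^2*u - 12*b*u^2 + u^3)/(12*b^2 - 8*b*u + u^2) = -4*b + u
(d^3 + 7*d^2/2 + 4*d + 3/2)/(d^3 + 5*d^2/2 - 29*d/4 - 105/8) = 4*(d^2 + 2*d + 1)/(4*d^2 + 4*d - 35)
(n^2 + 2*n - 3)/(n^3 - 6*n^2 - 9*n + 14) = (n + 3)/(n^2 - 5*n - 14)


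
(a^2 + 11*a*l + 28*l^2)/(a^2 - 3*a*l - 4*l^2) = (a^2 + 11*a*l + 28*l^2)/(a^2 - 3*a*l - 4*l^2)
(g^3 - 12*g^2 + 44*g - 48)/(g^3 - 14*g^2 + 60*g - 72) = (g - 4)/(g - 6)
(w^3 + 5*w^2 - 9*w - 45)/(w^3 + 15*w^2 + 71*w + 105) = (w - 3)/(w + 7)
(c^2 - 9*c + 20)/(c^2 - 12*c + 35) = (c - 4)/(c - 7)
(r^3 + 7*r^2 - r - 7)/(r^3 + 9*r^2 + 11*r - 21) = (r + 1)/(r + 3)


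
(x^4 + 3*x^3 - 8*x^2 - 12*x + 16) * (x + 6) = x^5 + 9*x^4 + 10*x^3 - 60*x^2 - 56*x + 96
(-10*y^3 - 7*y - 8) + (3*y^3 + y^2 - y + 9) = -7*y^3 + y^2 - 8*y + 1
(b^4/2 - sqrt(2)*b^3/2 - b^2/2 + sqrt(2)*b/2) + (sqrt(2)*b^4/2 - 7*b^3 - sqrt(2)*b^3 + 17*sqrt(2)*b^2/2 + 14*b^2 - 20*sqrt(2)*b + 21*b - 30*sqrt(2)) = b^4/2 + sqrt(2)*b^4/2 - 7*b^3 - 3*sqrt(2)*b^3/2 + 17*sqrt(2)*b^2/2 + 27*b^2/2 - 39*sqrt(2)*b/2 + 21*b - 30*sqrt(2)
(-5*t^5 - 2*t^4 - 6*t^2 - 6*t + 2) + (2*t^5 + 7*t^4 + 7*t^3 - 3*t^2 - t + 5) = -3*t^5 + 5*t^4 + 7*t^3 - 9*t^2 - 7*t + 7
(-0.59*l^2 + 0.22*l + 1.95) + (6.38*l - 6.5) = -0.59*l^2 + 6.6*l - 4.55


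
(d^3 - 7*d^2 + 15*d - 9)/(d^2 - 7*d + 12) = (d^2 - 4*d + 3)/(d - 4)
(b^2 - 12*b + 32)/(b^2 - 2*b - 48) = (b - 4)/(b + 6)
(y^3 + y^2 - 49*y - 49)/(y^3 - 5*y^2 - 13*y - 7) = (y + 7)/(y + 1)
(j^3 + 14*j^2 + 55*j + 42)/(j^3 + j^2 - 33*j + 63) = (j^2 + 7*j + 6)/(j^2 - 6*j + 9)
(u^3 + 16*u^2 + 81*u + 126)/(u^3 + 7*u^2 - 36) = (u + 7)/(u - 2)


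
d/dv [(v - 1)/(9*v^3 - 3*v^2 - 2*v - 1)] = (9*v^3 - 3*v^2 - 2*v + (v - 1)*(-27*v^2 + 6*v + 2) - 1)/(-9*v^3 + 3*v^2 + 2*v + 1)^2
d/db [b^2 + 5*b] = 2*b + 5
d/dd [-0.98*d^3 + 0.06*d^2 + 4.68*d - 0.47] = -2.94*d^2 + 0.12*d + 4.68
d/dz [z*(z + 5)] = 2*z + 5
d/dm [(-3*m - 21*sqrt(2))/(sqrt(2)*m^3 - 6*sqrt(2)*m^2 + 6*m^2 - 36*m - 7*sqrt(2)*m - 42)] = 3*(-sqrt(2)*m^3 - 6*m^2 + 6*sqrt(2)*m^2 + 7*sqrt(2)*m + 36*m - (m + 7*sqrt(2))*(-3*sqrt(2)*m^2 - 12*m + 12*sqrt(2)*m + 7*sqrt(2) + 36) + 42)/(-sqrt(2)*m^3 - 6*m^2 + 6*sqrt(2)*m^2 + 7*sqrt(2)*m + 36*m + 42)^2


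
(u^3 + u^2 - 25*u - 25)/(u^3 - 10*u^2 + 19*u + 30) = (u + 5)/(u - 6)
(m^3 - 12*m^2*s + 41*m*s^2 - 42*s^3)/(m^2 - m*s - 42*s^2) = (m^2 - 5*m*s + 6*s^2)/(m + 6*s)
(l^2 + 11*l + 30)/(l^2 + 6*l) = (l + 5)/l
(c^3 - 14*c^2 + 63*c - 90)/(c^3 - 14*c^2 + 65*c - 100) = (c^2 - 9*c + 18)/(c^2 - 9*c + 20)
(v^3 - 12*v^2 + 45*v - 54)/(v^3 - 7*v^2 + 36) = (v - 3)/(v + 2)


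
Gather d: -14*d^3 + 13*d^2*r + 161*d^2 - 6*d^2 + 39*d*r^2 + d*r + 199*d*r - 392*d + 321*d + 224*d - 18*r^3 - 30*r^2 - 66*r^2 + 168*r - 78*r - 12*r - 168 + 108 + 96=-14*d^3 + d^2*(13*r + 155) + d*(39*r^2 + 200*r + 153) - 18*r^3 - 96*r^2 + 78*r + 36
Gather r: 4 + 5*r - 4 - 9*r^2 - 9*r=-9*r^2 - 4*r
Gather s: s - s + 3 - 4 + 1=0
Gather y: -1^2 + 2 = 1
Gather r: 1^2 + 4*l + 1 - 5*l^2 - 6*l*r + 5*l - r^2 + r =-5*l^2 + 9*l - r^2 + r*(1 - 6*l) + 2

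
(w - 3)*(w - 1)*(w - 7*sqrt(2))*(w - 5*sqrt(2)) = w^4 - 12*sqrt(2)*w^3 - 4*w^3 + 48*sqrt(2)*w^2 + 73*w^2 - 280*w - 36*sqrt(2)*w + 210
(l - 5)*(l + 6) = l^2 + l - 30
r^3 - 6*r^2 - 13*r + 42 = (r - 7)*(r - 2)*(r + 3)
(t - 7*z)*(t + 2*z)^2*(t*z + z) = t^4*z - 3*t^3*z^2 + t^3*z - 24*t^2*z^3 - 3*t^2*z^2 - 28*t*z^4 - 24*t*z^3 - 28*z^4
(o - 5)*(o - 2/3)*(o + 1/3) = o^3 - 16*o^2/3 + 13*o/9 + 10/9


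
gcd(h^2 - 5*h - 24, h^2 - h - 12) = h + 3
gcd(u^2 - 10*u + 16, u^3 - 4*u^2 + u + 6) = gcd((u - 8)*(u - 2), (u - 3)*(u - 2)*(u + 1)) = u - 2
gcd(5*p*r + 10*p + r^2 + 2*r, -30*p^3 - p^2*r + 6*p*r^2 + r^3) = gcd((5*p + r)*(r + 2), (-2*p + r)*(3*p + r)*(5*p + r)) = 5*p + r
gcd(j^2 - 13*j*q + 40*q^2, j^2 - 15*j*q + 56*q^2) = -j + 8*q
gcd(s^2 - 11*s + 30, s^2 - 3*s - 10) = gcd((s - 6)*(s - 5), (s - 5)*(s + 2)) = s - 5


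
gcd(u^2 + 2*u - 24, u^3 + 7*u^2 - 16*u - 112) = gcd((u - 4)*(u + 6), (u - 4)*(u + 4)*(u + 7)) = u - 4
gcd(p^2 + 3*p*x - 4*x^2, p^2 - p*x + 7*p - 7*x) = -p + x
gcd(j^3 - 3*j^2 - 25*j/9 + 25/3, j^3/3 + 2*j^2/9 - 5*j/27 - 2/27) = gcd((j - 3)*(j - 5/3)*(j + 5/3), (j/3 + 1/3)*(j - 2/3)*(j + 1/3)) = 1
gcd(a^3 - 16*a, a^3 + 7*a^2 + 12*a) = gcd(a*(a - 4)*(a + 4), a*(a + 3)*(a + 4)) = a^2 + 4*a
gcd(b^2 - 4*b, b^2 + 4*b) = b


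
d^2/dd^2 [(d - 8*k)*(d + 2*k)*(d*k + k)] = 2*k*(3*d - 6*k + 1)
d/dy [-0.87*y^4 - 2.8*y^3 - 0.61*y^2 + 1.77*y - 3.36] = -3.48*y^3 - 8.4*y^2 - 1.22*y + 1.77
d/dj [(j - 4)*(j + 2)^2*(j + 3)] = 4*j^3 + 9*j^2 - 24*j - 52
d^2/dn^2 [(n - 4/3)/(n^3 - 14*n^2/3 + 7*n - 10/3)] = 2*(81*n^5 - 594*n^4 + 1743*n^3 - 2568*n^2 + 1908*n - 574)/(27*n^9 - 378*n^8 + 2331*n^7 - 8306*n^6 + 18837*n^5 - 28182*n^4 + 27801*n^3 - 17430*n^2 + 6300*n - 1000)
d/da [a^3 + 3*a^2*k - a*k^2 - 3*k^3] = 3*a^2 + 6*a*k - k^2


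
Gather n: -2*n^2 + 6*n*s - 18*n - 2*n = -2*n^2 + n*(6*s - 20)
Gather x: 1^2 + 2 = 3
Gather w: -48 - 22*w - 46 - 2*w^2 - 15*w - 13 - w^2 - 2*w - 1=-3*w^2 - 39*w - 108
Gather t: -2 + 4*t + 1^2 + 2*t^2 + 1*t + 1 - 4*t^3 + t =-4*t^3 + 2*t^2 + 6*t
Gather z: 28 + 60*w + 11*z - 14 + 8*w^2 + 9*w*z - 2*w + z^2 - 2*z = 8*w^2 + 58*w + z^2 + z*(9*w + 9) + 14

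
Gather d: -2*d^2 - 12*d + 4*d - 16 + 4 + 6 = -2*d^2 - 8*d - 6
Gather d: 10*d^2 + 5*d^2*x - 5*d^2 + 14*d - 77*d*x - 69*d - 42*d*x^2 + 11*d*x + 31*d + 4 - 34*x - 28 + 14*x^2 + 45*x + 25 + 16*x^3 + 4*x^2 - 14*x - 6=d^2*(5*x + 5) + d*(-42*x^2 - 66*x - 24) + 16*x^3 + 18*x^2 - 3*x - 5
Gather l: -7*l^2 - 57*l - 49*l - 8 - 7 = -7*l^2 - 106*l - 15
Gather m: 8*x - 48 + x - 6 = 9*x - 54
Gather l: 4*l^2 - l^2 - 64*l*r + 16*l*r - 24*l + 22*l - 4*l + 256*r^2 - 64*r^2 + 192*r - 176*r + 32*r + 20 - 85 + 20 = 3*l^2 + l*(-48*r - 6) + 192*r^2 + 48*r - 45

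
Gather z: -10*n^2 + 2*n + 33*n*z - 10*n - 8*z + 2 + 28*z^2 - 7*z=-10*n^2 - 8*n + 28*z^2 + z*(33*n - 15) + 2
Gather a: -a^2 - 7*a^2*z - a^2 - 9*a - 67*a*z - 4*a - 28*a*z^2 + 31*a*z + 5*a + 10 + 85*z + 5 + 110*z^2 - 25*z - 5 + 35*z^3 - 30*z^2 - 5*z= a^2*(-7*z - 2) + a*(-28*z^2 - 36*z - 8) + 35*z^3 + 80*z^2 + 55*z + 10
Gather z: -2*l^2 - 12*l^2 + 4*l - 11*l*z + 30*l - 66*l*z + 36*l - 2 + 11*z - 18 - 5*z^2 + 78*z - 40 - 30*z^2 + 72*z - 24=-14*l^2 + 70*l - 35*z^2 + z*(161 - 77*l) - 84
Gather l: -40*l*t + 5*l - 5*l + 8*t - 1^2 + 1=-40*l*t + 8*t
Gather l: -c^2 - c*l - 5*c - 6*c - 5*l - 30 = -c^2 - 11*c + l*(-c - 5) - 30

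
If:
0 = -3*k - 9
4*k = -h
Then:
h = 12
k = -3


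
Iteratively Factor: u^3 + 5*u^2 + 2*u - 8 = (u + 4)*(u^2 + u - 2) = (u + 2)*(u + 4)*(u - 1)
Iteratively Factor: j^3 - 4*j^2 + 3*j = (j - 3)*(j^2 - j) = (j - 3)*(j - 1)*(j)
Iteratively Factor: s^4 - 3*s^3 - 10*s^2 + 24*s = (s)*(s^3 - 3*s^2 - 10*s + 24) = s*(s - 4)*(s^2 + s - 6) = s*(s - 4)*(s - 2)*(s + 3)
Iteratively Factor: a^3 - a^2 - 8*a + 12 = (a + 3)*(a^2 - 4*a + 4) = (a - 2)*(a + 3)*(a - 2)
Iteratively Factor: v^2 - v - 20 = (v - 5)*(v + 4)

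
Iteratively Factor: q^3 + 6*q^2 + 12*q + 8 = (q + 2)*(q^2 + 4*q + 4) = (q + 2)^2*(q + 2)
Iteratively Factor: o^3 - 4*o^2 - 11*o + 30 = (o - 2)*(o^2 - 2*o - 15) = (o - 2)*(o + 3)*(o - 5)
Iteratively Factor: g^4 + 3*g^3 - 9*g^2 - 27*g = (g)*(g^3 + 3*g^2 - 9*g - 27) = g*(g + 3)*(g^2 - 9) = g*(g - 3)*(g + 3)*(g + 3)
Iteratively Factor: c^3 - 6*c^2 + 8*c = (c - 4)*(c^2 - 2*c) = c*(c - 4)*(c - 2)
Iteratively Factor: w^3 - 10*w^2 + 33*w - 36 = (w - 4)*(w^2 - 6*w + 9) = (w - 4)*(w - 3)*(w - 3)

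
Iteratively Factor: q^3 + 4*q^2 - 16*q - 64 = (q - 4)*(q^2 + 8*q + 16) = (q - 4)*(q + 4)*(q + 4)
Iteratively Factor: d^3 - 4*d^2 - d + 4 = (d - 1)*(d^2 - 3*d - 4) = (d - 1)*(d + 1)*(d - 4)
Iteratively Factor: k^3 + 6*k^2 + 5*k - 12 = (k + 3)*(k^2 + 3*k - 4) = (k - 1)*(k + 3)*(k + 4)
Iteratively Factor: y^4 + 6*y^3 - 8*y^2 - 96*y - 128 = (y - 4)*(y^3 + 10*y^2 + 32*y + 32) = (y - 4)*(y + 4)*(y^2 + 6*y + 8) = (y - 4)*(y + 4)^2*(y + 2)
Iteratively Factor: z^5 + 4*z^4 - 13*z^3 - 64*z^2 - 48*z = (z + 3)*(z^4 + z^3 - 16*z^2 - 16*z) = z*(z + 3)*(z^3 + z^2 - 16*z - 16) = z*(z + 1)*(z + 3)*(z^2 - 16) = z*(z + 1)*(z + 3)*(z + 4)*(z - 4)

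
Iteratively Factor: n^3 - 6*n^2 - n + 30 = (n - 3)*(n^2 - 3*n - 10) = (n - 5)*(n - 3)*(n + 2)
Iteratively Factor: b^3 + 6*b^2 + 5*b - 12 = (b + 4)*(b^2 + 2*b - 3) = (b - 1)*(b + 4)*(b + 3)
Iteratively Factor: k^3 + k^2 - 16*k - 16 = (k - 4)*(k^2 + 5*k + 4) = (k - 4)*(k + 1)*(k + 4)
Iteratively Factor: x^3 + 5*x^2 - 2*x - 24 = (x - 2)*(x^2 + 7*x + 12) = (x - 2)*(x + 3)*(x + 4)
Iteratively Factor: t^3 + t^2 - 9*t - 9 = (t + 1)*(t^2 - 9) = (t + 1)*(t + 3)*(t - 3)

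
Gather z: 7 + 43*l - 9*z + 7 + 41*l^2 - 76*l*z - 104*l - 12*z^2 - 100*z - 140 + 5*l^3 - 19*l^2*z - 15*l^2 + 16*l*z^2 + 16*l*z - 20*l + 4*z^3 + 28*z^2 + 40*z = 5*l^3 + 26*l^2 - 81*l + 4*z^3 + z^2*(16*l + 16) + z*(-19*l^2 - 60*l - 69) - 126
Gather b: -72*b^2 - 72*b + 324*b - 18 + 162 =-72*b^2 + 252*b + 144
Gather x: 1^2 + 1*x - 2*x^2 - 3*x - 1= -2*x^2 - 2*x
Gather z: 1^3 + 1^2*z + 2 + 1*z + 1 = 2*z + 4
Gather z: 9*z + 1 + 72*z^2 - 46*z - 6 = 72*z^2 - 37*z - 5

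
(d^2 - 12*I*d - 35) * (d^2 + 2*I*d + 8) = d^4 - 10*I*d^3 - 3*d^2 - 166*I*d - 280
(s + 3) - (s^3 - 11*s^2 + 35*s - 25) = -s^3 + 11*s^2 - 34*s + 28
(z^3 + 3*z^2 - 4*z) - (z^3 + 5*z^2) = -2*z^2 - 4*z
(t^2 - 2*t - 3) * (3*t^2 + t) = 3*t^4 - 5*t^3 - 11*t^2 - 3*t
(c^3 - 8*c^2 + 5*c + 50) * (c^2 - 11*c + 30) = c^5 - 19*c^4 + 123*c^3 - 245*c^2 - 400*c + 1500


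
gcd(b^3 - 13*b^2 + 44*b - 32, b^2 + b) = 1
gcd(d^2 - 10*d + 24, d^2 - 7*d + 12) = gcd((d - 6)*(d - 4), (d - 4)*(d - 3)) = d - 4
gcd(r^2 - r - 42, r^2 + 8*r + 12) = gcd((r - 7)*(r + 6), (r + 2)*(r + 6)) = r + 6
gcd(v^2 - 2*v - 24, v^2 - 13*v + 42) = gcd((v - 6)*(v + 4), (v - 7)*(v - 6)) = v - 6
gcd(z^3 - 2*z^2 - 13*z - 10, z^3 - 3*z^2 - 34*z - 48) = z + 2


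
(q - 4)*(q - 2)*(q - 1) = q^3 - 7*q^2 + 14*q - 8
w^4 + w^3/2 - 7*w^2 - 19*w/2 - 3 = (w - 3)*(w + 1/2)*(w + 1)*(w + 2)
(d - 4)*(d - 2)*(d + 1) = d^3 - 5*d^2 + 2*d + 8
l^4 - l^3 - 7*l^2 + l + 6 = (l - 3)*(l - 1)*(l + 1)*(l + 2)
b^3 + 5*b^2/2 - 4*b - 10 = (b - 2)*(b + 2)*(b + 5/2)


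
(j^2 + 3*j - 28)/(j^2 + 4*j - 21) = (j - 4)/(j - 3)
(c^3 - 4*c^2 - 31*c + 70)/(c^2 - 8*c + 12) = (c^2 - 2*c - 35)/(c - 6)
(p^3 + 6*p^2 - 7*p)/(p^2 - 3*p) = (p^2 + 6*p - 7)/(p - 3)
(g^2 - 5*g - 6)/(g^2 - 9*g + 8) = (g^2 - 5*g - 6)/(g^2 - 9*g + 8)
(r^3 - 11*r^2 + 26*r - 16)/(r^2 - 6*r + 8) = (r^2 - 9*r + 8)/(r - 4)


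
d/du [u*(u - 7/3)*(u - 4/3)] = 3*u^2 - 22*u/3 + 28/9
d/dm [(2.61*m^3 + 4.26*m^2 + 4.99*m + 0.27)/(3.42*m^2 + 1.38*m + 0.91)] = (8.9262*m^4 + 7.2036*m^3 - 4.06169999999999*m^2 + 5.9064*m + 4.1683)/(11.6964*m^4 + 9.4392*m^3 + 8.1288*m^2 + 2.5116*m + 0.8281)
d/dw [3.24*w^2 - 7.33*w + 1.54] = 6.48*w - 7.33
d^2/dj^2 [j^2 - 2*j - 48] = 2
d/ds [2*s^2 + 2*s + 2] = 4*s + 2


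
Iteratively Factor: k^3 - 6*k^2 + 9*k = (k - 3)*(k^2 - 3*k) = k*(k - 3)*(k - 3)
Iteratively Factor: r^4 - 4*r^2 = (r)*(r^3 - 4*r) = r^2*(r^2 - 4) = r^2*(r - 2)*(r + 2)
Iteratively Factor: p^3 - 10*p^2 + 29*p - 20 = (p - 1)*(p^2 - 9*p + 20) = (p - 4)*(p - 1)*(p - 5)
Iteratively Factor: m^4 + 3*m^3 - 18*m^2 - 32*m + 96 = (m - 3)*(m^3 + 6*m^2 - 32) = (m - 3)*(m + 4)*(m^2 + 2*m - 8) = (m - 3)*(m - 2)*(m + 4)*(m + 4)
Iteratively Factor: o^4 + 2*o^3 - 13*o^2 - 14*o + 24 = (o + 4)*(o^3 - 2*o^2 - 5*o + 6) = (o - 3)*(o + 4)*(o^2 + o - 2) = (o - 3)*(o - 1)*(o + 4)*(o + 2)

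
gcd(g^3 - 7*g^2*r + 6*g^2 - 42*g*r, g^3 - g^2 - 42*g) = g^2 + 6*g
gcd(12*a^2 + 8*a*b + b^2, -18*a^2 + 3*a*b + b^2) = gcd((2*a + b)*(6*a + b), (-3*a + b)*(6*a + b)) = 6*a + b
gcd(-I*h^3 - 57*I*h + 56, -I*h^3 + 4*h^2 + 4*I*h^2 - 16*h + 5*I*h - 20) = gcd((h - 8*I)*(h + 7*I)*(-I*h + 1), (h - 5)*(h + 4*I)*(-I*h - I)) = 1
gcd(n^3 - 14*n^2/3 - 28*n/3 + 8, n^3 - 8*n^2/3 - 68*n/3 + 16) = n^2 - 20*n/3 + 4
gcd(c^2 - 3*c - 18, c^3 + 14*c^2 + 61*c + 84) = c + 3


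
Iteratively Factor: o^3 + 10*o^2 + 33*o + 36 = (o + 3)*(o^2 + 7*o + 12) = (o + 3)^2*(o + 4)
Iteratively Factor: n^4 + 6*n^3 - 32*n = (n + 4)*(n^3 + 2*n^2 - 8*n) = (n + 4)^2*(n^2 - 2*n) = (n - 2)*(n + 4)^2*(n)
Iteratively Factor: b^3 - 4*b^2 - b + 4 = (b + 1)*(b^2 - 5*b + 4) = (b - 4)*(b + 1)*(b - 1)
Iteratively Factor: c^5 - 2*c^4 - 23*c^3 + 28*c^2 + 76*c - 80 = (c - 5)*(c^4 + 3*c^3 - 8*c^2 - 12*c + 16) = (c - 5)*(c - 1)*(c^3 + 4*c^2 - 4*c - 16) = (c - 5)*(c - 2)*(c - 1)*(c^2 + 6*c + 8) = (c - 5)*(c - 2)*(c - 1)*(c + 4)*(c + 2)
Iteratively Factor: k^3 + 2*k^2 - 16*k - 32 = (k + 4)*(k^2 - 2*k - 8) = (k - 4)*(k + 4)*(k + 2)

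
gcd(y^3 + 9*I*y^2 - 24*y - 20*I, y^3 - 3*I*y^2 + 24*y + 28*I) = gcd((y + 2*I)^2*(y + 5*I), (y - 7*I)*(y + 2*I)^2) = y^2 + 4*I*y - 4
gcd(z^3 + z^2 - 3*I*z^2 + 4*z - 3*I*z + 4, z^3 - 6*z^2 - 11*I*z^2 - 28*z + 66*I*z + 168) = z - 4*I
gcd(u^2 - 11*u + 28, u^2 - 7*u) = u - 7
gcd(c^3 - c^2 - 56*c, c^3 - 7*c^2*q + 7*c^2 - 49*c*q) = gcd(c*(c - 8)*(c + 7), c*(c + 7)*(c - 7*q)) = c^2 + 7*c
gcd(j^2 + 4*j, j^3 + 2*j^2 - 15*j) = j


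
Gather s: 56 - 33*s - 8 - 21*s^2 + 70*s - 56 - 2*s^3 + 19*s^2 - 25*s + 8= -2*s^3 - 2*s^2 + 12*s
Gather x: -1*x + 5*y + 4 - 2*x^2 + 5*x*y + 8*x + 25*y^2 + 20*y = -2*x^2 + x*(5*y + 7) + 25*y^2 + 25*y + 4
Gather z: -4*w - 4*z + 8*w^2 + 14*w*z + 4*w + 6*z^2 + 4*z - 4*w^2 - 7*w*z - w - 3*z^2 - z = 4*w^2 - w + 3*z^2 + z*(7*w - 1)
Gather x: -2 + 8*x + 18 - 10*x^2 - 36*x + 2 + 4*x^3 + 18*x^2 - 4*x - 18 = 4*x^3 + 8*x^2 - 32*x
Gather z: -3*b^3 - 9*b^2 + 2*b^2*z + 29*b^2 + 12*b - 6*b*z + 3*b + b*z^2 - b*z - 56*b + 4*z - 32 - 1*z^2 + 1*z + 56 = -3*b^3 + 20*b^2 - 41*b + z^2*(b - 1) + z*(2*b^2 - 7*b + 5) + 24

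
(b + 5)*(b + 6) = b^2 + 11*b + 30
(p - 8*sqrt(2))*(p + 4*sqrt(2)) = p^2 - 4*sqrt(2)*p - 64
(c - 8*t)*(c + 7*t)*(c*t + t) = c^3*t - c^2*t^2 + c^2*t - 56*c*t^3 - c*t^2 - 56*t^3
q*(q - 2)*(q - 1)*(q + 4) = q^4 + q^3 - 10*q^2 + 8*q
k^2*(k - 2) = k^3 - 2*k^2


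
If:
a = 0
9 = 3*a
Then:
No Solution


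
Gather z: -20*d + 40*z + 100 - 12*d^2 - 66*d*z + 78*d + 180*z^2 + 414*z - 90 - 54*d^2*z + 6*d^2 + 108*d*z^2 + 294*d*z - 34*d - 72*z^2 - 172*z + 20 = -6*d^2 + 24*d + z^2*(108*d + 108) + z*(-54*d^2 + 228*d + 282) + 30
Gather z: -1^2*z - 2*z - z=-4*z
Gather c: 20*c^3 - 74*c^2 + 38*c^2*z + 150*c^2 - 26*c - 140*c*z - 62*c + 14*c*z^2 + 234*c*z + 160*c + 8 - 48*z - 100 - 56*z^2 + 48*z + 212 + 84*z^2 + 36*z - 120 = 20*c^3 + c^2*(38*z + 76) + c*(14*z^2 + 94*z + 72) + 28*z^2 + 36*z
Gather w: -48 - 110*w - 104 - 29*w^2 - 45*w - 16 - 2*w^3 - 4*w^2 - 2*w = -2*w^3 - 33*w^2 - 157*w - 168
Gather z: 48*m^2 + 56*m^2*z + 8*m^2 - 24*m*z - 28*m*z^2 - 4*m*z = 56*m^2 - 28*m*z^2 + z*(56*m^2 - 28*m)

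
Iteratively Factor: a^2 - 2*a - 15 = (a - 5)*(a + 3)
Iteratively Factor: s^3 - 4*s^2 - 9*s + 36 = (s + 3)*(s^2 - 7*s + 12) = (s - 4)*(s + 3)*(s - 3)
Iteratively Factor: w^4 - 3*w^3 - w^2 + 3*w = (w)*(w^3 - 3*w^2 - w + 3) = w*(w - 1)*(w^2 - 2*w - 3) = w*(w - 1)*(w + 1)*(w - 3)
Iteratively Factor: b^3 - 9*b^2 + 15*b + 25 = (b + 1)*(b^2 - 10*b + 25) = (b - 5)*(b + 1)*(b - 5)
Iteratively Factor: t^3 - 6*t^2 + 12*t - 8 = (t - 2)*(t^2 - 4*t + 4) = (t - 2)^2*(t - 2)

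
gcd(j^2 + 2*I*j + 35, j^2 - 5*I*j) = j - 5*I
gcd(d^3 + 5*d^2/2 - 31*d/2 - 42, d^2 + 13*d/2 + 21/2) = d^2 + 13*d/2 + 21/2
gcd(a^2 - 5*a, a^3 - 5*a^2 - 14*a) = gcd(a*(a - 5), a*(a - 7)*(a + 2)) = a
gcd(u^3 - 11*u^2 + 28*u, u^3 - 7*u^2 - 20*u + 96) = 1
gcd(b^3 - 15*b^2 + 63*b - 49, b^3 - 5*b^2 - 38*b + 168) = b - 7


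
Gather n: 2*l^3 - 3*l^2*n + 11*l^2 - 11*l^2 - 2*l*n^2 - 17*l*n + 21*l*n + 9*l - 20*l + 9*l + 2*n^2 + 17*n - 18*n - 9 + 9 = 2*l^3 - 2*l + n^2*(2 - 2*l) + n*(-3*l^2 + 4*l - 1)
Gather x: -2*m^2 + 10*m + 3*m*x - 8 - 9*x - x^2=-2*m^2 + 10*m - x^2 + x*(3*m - 9) - 8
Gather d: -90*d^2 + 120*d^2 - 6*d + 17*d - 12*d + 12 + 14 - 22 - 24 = 30*d^2 - d - 20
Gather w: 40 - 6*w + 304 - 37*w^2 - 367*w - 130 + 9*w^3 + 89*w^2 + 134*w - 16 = 9*w^3 + 52*w^2 - 239*w + 198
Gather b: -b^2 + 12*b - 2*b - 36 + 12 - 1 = -b^2 + 10*b - 25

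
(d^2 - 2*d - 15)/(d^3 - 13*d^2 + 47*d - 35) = (d + 3)/(d^2 - 8*d + 7)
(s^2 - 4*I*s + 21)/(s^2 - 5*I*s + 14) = (s + 3*I)/(s + 2*I)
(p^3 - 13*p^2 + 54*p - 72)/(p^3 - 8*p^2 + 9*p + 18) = (p - 4)/(p + 1)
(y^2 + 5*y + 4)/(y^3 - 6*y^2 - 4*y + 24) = (y^2 + 5*y + 4)/(y^3 - 6*y^2 - 4*y + 24)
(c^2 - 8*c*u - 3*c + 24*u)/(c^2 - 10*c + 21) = (c - 8*u)/(c - 7)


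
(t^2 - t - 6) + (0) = t^2 - t - 6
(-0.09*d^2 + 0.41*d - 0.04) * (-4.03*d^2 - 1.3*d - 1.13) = 0.3627*d^4 - 1.5353*d^3 - 0.2701*d^2 - 0.4113*d + 0.0452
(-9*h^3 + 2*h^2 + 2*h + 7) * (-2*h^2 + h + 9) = 18*h^5 - 13*h^4 - 83*h^3 + 6*h^2 + 25*h + 63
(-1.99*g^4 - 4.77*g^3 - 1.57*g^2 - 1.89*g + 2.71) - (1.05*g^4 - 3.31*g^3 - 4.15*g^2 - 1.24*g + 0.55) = -3.04*g^4 - 1.46*g^3 + 2.58*g^2 - 0.65*g + 2.16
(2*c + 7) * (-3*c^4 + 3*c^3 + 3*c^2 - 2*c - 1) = -6*c^5 - 15*c^4 + 27*c^3 + 17*c^2 - 16*c - 7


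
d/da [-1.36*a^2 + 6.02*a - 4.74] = 6.02 - 2.72*a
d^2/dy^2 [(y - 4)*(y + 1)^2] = 6*y - 4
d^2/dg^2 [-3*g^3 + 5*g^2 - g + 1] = 10 - 18*g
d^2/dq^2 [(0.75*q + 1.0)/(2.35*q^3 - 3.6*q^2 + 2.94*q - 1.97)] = (24.85125*q^5 + 28.2*q^4 - 126.2835*q^3 + 160.8795*q^2 - 67.641*q + 11.7909)/(12.977875*q^9 - 59.643*q^8 + 140.07645*q^7 - 228.528375*q^6 + 275.24178*q^5 - 251.60886*q^4 + 177.875409*q^3 - 92.997396*q^2 + 34.229538*q - 7.645373)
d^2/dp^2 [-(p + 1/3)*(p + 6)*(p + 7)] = -6*p - 80/3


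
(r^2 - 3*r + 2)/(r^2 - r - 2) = (r - 1)/(r + 1)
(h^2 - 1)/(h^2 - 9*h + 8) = (h + 1)/(h - 8)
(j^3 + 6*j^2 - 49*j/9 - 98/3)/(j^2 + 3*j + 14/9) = (3*j^2 + 11*j - 42)/(3*j + 2)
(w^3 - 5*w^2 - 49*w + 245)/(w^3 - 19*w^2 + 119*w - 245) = (w + 7)/(w - 7)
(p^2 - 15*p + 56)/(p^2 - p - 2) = (-p^2 + 15*p - 56)/(-p^2 + p + 2)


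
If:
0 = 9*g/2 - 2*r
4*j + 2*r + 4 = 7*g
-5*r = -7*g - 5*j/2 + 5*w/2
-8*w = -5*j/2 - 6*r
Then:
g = -440/1893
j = -2168/1893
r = -330/631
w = -1420/1893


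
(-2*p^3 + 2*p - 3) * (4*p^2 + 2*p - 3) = -8*p^5 - 4*p^4 + 14*p^3 - 8*p^2 - 12*p + 9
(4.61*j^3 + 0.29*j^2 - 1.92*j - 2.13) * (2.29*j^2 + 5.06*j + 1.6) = 10.5569*j^5 + 23.9907*j^4 + 4.4466*j^3 - 14.1289*j^2 - 13.8498*j - 3.408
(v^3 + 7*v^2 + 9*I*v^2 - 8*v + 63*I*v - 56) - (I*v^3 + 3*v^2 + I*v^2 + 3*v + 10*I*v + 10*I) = v^3 - I*v^3 + 4*v^2 + 8*I*v^2 - 11*v + 53*I*v - 56 - 10*I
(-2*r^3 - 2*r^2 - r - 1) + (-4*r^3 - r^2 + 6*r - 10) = -6*r^3 - 3*r^2 + 5*r - 11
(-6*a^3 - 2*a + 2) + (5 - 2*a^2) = -6*a^3 - 2*a^2 - 2*a + 7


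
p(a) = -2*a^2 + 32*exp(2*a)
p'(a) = -4*a + 64*exp(2*a)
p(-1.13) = 0.79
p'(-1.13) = 11.20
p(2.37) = 3650.66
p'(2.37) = 7314.31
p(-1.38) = -1.78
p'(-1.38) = 9.57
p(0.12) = 40.65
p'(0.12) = 80.88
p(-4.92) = -48.41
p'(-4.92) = 19.68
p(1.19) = 342.92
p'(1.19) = 686.75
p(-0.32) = 16.67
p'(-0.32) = 35.03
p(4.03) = 101256.80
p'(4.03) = 202562.45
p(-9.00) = -162.00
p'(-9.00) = 36.00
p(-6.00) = -72.00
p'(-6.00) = 24.00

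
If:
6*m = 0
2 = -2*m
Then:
No Solution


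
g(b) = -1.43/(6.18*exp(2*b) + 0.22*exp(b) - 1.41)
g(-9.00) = 1.01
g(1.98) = -0.00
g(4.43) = -0.00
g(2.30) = -0.00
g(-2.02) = 1.12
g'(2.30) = 0.00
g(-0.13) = -0.40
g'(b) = -1.43*(-12.36*exp(2*b) - 0.22*exp(b))/(6.18*exp(2*b) + 0.22*exp(b) - 1.41)^2 = (17.6748*exp(b) + 0.3146)*exp(b)/(6.18*exp(2*b) + 0.22*exp(b) - 1.41)^2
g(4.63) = -0.00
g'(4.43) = 0.00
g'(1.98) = 0.01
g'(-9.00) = 0.00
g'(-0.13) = 1.10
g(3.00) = 0.00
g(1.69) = -0.01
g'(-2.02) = 0.22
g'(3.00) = 0.00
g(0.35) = -0.13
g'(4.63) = 0.00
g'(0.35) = 0.28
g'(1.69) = 0.02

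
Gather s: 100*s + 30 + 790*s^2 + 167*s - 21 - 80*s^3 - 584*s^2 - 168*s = -80*s^3 + 206*s^2 + 99*s + 9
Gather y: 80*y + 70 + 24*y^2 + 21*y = 24*y^2 + 101*y + 70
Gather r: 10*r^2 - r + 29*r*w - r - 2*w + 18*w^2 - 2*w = 10*r^2 + r*(29*w - 2) + 18*w^2 - 4*w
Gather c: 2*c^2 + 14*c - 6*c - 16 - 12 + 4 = 2*c^2 + 8*c - 24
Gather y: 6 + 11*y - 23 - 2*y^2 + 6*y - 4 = -2*y^2 + 17*y - 21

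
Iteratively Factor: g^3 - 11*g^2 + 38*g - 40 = (g - 4)*(g^2 - 7*g + 10) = (g - 4)*(g - 2)*(g - 5)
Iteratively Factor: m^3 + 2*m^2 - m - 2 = (m + 2)*(m^2 - 1) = (m - 1)*(m + 2)*(m + 1)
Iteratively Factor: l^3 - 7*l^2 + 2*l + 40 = (l - 5)*(l^2 - 2*l - 8) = (l - 5)*(l - 4)*(l + 2)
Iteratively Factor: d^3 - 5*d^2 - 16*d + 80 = (d - 4)*(d^2 - d - 20) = (d - 4)*(d + 4)*(d - 5)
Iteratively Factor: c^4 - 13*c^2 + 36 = (c + 2)*(c^3 - 2*c^2 - 9*c + 18) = (c - 3)*(c + 2)*(c^2 + c - 6) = (c - 3)*(c - 2)*(c + 2)*(c + 3)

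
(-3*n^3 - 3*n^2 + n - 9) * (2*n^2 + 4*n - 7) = -6*n^5 - 18*n^4 + 11*n^3 + 7*n^2 - 43*n + 63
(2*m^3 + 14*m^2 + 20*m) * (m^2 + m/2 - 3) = 2*m^5 + 15*m^4 + 21*m^3 - 32*m^2 - 60*m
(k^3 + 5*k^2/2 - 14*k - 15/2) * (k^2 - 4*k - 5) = k^5 - 3*k^4/2 - 29*k^3 + 36*k^2 + 100*k + 75/2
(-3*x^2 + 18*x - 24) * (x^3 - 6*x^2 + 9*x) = -3*x^5 + 36*x^4 - 159*x^3 + 306*x^2 - 216*x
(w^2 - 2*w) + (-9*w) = w^2 - 11*w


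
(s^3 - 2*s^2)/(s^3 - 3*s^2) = (s - 2)/(s - 3)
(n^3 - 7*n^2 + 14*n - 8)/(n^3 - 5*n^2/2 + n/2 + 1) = 2*(n - 4)/(2*n + 1)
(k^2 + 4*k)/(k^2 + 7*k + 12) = k/(k + 3)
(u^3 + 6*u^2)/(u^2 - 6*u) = u*(u + 6)/(u - 6)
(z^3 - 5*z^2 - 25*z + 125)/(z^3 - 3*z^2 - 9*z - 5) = (z^2 - 25)/(z^2 + 2*z + 1)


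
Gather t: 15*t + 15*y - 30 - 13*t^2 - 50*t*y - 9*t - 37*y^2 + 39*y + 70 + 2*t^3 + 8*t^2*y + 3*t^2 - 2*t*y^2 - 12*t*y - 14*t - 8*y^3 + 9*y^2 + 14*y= 2*t^3 + t^2*(8*y - 10) + t*(-2*y^2 - 62*y - 8) - 8*y^3 - 28*y^2 + 68*y + 40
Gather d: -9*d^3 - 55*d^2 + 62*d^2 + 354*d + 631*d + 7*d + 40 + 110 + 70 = -9*d^3 + 7*d^2 + 992*d + 220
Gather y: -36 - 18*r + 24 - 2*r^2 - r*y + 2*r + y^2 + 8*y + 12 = -2*r^2 - 16*r + y^2 + y*(8 - r)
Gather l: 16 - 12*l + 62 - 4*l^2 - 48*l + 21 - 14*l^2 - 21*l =-18*l^2 - 81*l + 99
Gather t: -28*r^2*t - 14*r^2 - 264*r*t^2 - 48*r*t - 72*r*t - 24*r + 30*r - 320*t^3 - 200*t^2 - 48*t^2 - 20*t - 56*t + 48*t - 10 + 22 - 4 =-14*r^2 + 6*r - 320*t^3 + t^2*(-264*r - 248) + t*(-28*r^2 - 120*r - 28) + 8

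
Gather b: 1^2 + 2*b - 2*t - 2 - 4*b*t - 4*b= b*(-4*t - 2) - 2*t - 1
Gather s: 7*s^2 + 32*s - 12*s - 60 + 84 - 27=7*s^2 + 20*s - 3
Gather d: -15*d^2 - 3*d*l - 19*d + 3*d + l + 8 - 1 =-15*d^2 + d*(-3*l - 16) + l + 7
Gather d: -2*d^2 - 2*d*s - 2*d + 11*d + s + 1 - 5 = -2*d^2 + d*(9 - 2*s) + s - 4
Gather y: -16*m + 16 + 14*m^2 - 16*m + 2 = 14*m^2 - 32*m + 18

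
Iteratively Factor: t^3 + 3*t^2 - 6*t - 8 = (t + 1)*(t^2 + 2*t - 8) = (t + 1)*(t + 4)*(t - 2)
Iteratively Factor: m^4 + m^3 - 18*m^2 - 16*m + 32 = (m + 2)*(m^3 - m^2 - 16*m + 16) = (m - 1)*(m + 2)*(m^2 - 16) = (m - 1)*(m + 2)*(m + 4)*(m - 4)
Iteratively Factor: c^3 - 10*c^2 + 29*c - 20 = (c - 1)*(c^2 - 9*c + 20) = (c - 5)*(c - 1)*(c - 4)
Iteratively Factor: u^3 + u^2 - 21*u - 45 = (u - 5)*(u^2 + 6*u + 9) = (u - 5)*(u + 3)*(u + 3)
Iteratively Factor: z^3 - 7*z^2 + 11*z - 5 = (z - 5)*(z^2 - 2*z + 1) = (z - 5)*(z - 1)*(z - 1)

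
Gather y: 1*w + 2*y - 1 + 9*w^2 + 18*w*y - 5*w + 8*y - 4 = 9*w^2 - 4*w + y*(18*w + 10) - 5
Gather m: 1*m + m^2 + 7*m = m^2 + 8*m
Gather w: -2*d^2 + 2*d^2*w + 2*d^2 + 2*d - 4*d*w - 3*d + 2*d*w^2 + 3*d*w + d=2*d*w^2 + w*(2*d^2 - d)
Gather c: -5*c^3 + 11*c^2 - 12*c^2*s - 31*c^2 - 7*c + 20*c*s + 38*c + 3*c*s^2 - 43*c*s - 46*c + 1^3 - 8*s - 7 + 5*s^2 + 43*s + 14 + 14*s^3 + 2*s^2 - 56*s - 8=-5*c^3 + c^2*(-12*s - 20) + c*(3*s^2 - 23*s - 15) + 14*s^3 + 7*s^2 - 21*s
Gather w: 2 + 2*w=2*w + 2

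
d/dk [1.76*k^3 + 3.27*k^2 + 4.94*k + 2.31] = 5.28*k^2 + 6.54*k + 4.94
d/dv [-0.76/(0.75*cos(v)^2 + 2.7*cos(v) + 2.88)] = -(1.14*cos(v) + 2.052)*sin(v)/(0.75*cos(v)^2 + 2.7*cos(v) + 2.88)^2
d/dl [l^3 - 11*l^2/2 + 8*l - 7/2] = 3*l^2 - 11*l + 8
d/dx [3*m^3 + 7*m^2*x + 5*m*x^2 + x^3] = 7*m^2 + 10*m*x + 3*x^2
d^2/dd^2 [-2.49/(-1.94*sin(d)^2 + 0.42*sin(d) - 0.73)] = (-37.485456*sin(d)^4 + 6.086556*sin(d)^3 + 69.8943*sin(d)^2 - 12.936546*sin(d) - 6.174204)/(1.94*sin(d)^2 - 0.42*sin(d) + 0.73)^3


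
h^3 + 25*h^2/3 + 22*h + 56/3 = (h + 2)*(h + 7/3)*(h + 4)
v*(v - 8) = v^2 - 8*v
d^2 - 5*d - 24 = (d - 8)*(d + 3)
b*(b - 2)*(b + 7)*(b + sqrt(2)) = b^4 + sqrt(2)*b^3 + 5*b^3 - 14*b^2 + 5*sqrt(2)*b^2 - 14*sqrt(2)*b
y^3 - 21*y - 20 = (y - 5)*(y + 1)*(y + 4)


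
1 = 1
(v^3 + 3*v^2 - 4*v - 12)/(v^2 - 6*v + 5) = (v^3 + 3*v^2 - 4*v - 12)/(v^2 - 6*v + 5)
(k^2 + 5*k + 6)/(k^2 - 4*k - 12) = (k + 3)/(k - 6)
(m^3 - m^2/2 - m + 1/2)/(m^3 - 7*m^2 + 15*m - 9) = (2*m^2 + m - 1)/(2*(m^2 - 6*m + 9))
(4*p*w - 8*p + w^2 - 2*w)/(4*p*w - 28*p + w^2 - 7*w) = (w - 2)/(w - 7)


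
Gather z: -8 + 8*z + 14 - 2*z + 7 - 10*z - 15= -4*z - 2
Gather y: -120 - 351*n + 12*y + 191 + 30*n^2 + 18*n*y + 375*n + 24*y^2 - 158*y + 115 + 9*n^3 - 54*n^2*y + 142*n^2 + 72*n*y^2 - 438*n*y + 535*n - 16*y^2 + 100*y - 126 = 9*n^3 + 172*n^2 + 559*n + y^2*(72*n + 8) + y*(-54*n^2 - 420*n - 46) + 60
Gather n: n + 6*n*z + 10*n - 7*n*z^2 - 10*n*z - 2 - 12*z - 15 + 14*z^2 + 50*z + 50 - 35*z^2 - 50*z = n*(-7*z^2 - 4*z + 11) - 21*z^2 - 12*z + 33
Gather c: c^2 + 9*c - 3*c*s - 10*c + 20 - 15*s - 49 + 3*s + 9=c^2 + c*(-3*s - 1) - 12*s - 20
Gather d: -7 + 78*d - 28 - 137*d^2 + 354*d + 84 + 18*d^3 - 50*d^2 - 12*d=18*d^3 - 187*d^2 + 420*d + 49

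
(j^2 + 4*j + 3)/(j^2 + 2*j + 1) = (j + 3)/(j + 1)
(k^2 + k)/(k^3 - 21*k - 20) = k/(k^2 - k - 20)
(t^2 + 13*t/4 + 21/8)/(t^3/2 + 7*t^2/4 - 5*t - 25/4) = (8*t^2 + 26*t + 21)/(2*(2*t^3 + 7*t^2 - 20*t - 25))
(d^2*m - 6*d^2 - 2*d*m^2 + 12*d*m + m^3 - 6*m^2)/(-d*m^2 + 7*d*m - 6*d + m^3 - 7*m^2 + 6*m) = (-d + m)/(m - 1)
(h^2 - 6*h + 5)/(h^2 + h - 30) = (h - 1)/(h + 6)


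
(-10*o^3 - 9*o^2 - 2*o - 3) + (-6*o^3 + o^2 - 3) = -16*o^3 - 8*o^2 - 2*o - 6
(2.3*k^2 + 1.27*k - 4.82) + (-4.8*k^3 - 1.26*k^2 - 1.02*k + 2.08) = -4.8*k^3 + 1.04*k^2 + 0.25*k - 2.74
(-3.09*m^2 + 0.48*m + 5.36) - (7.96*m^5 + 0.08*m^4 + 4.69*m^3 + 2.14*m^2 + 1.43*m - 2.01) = -7.96*m^5 - 0.08*m^4 - 4.69*m^3 - 5.23*m^2 - 0.95*m + 7.37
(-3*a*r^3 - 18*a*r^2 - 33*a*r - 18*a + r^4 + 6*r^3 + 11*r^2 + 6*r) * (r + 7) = -3*a*r^4 - 39*a*r^3 - 159*a*r^2 - 249*a*r - 126*a + r^5 + 13*r^4 + 53*r^3 + 83*r^2 + 42*r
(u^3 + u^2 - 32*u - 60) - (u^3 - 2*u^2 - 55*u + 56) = 3*u^2 + 23*u - 116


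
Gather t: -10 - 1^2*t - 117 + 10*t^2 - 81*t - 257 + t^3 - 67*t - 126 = t^3 + 10*t^2 - 149*t - 510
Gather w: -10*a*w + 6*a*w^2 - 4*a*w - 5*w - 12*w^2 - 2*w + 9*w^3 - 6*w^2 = 9*w^3 + w^2*(6*a - 18) + w*(-14*a - 7)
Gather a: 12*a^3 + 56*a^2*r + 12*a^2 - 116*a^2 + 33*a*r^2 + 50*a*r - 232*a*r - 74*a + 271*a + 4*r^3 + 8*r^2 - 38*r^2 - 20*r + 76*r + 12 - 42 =12*a^3 + a^2*(56*r - 104) + a*(33*r^2 - 182*r + 197) + 4*r^3 - 30*r^2 + 56*r - 30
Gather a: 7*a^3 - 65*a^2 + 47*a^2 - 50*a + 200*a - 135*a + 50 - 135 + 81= 7*a^3 - 18*a^2 + 15*a - 4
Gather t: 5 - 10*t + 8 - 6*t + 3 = 16 - 16*t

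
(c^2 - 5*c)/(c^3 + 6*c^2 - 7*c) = (c - 5)/(c^2 + 6*c - 7)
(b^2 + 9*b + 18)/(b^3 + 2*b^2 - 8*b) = (b^2 + 9*b + 18)/(b*(b^2 + 2*b - 8))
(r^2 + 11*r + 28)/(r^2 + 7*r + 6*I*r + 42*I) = (r + 4)/(r + 6*I)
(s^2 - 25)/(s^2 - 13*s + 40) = (s + 5)/(s - 8)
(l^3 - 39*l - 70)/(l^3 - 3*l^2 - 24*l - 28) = (l + 5)/(l + 2)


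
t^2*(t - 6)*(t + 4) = t^4 - 2*t^3 - 24*t^2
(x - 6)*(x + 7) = x^2 + x - 42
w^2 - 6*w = w*(w - 6)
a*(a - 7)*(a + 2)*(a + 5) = a^4 - 39*a^2 - 70*a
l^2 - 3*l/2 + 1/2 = (l - 1)*(l - 1/2)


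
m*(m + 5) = m^2 + 5*m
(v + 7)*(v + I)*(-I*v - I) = -I*v^3 + v^2 - 8*I*v^2 + 8*v - 7*I*v + 7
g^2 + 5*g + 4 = (g + 1)*(g + 4)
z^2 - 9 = (z - 3)*(z + 3)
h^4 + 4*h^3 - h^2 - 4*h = h*(h - 1)*(h + 1)*(h + 4)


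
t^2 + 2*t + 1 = (t + 1)^2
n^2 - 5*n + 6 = (n - 3)*(n - 2)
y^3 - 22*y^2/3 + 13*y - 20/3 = (y - 5)*(y - 4/3)*(y - 1)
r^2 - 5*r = r*(r - 5)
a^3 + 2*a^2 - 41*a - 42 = (a - 6)*(a + 1)*(a + 7)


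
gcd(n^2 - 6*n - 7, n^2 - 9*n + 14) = n - 7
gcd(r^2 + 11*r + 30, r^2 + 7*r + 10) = r + 5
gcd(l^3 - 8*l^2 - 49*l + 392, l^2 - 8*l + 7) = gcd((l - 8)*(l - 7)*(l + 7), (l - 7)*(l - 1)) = l - 7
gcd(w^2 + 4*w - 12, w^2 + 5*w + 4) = 1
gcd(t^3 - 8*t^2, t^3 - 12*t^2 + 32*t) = t^2 - 8*t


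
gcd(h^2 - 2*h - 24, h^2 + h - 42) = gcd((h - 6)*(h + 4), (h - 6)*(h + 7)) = h - 6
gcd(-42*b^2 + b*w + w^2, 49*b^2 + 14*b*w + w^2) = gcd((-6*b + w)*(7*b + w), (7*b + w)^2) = 7*b + w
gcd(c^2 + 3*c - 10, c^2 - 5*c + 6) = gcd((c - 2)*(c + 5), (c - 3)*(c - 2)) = c - 2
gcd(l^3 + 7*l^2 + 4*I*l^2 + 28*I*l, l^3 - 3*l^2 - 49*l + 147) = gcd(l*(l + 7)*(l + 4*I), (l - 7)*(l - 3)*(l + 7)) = l + 7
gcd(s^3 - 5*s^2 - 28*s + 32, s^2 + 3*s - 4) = s^2 + 3*s - 4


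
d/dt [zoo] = 0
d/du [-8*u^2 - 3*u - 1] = -16*u - 3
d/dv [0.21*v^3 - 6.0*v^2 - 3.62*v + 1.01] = 0.63*v^2 - 12.0*v - 3.62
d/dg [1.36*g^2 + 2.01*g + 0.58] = 2.72*g + 2.01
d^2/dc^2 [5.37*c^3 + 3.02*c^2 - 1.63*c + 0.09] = 32.22*c + 6.04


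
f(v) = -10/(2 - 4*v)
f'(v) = -40/(2 - 4*v)^2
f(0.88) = 6.58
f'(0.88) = -17.31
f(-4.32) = -0.52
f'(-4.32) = -0.11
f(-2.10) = -0.96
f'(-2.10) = -0.37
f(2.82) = 1.08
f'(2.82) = -0.46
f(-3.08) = -0.70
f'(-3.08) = -0.20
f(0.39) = -22.73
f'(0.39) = -206.61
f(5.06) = 0.55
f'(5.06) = -0.12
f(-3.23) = -0.67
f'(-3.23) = -0.18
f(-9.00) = -0.26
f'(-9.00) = -0.03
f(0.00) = -5.00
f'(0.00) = -10.00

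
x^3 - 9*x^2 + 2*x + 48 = (x - 8)*(x - 3)*(x + 2)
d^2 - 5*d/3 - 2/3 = (d - 2)*(d + 1/3)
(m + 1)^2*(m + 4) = m^3 + 6*m^2 + 9*m + 4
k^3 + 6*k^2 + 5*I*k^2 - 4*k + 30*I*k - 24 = (k + 6)*(k + I)*(k + 4*I)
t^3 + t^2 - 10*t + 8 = (t - 2)*(t - 1)*(t + 4)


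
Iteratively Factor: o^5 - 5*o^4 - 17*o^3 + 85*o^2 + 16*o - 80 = (o + 4)*(o^4 - 9*o^3 + 19*o^2 + 9*o - 20) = (o + 1)*(o + 4)*(o^3 - 10*o^2 + 29*o - 20) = (o - 5)*(o + 1)*(o + 4)*(o^2 - 5*o + 4) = (o - 5)*(o - 4)*(o + 1)*(o + 4)*(o - 1)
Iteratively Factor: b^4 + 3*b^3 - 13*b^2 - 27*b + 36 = (b - 1)*(b^3 + 4*b^2 - 9*b - 36) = (b - 1)*(b + 3)*(b^2 + b - 12) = (b - 1)*(b + 3)*(b + 4)*(b - 3)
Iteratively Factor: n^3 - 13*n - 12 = (n - 4)*(n^2 + 4*n + 3) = (n - 4)*(n + 3)*(n + 1)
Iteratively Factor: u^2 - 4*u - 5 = (u + 1)*(u - 5)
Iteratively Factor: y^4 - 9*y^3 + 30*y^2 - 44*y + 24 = (y - 2)*(y^3 - 7*y^2 + 16*y - 12) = (y - 3)*(y - 2)*(y^2 - 4*y + 4) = (y - 3)*(y - 2)^2*(y - 2)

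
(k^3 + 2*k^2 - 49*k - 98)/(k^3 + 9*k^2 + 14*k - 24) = (k^3 + 2*k^2 - 49*k - 98)/(k^3 + 9*k^2 + 14*k - 24)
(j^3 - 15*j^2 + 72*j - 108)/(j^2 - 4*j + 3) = (j^2 - 12*j + 36)/(j - 1)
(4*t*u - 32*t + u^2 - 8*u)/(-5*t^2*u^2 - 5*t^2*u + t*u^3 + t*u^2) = (-4*t*u + 32*t - u^2 + 8*u)/(t*u*(5*t*u + 5*t - u^2 - u))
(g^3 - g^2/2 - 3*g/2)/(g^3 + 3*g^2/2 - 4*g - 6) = g*(2*g^2 - g - 3)/(2*g^3 + 3*g^2 - 8*g - 12)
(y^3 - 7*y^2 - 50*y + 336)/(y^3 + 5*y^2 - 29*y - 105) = (y^2 - 14*y + 48)/(y^2 - 2*y - 15)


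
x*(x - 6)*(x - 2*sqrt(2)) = x^3 - 6*x^2 - 2*sqrt(2)*x^2 + 12*sqrt(2)*x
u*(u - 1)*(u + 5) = u^3 + 4*u^2 - 5*u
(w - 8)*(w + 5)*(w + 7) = w^3 + 4*w^2 - 61*w - 280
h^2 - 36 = (h - 6)*(h + 6)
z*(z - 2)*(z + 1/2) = z^3 - 3*z^2/2 - z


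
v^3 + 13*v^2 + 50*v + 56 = (v + 2)*(v + 4)*(v + 7)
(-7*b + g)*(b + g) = -7*b^2 - 6*b*g + g^2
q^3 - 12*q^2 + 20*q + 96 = (q - 8)*(q - 6)*(q + 2)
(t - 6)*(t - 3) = t^2 - 9*t + 18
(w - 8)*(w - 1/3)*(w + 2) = w^3 - 19*w^2/3 - 14*w + 16/3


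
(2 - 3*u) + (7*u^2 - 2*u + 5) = 7*u^2 - 5*u + 7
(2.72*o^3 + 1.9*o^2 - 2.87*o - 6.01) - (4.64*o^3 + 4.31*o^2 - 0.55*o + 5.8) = -1.92*o^3 - 2.41*o^2 - 2.32*o - 11.81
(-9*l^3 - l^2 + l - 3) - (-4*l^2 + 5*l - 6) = -9*l^3 + 3*l^2 - 4*l + 3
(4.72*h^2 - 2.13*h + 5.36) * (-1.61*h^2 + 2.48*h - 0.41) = -7.5992*h^4 + 15.1349*h^3 - 15.8472*h^2 + 14.1661*h - 2.1976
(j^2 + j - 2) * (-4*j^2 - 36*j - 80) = -4*j^4 - 40*j^3 - 108*j^2 - 8*j + 160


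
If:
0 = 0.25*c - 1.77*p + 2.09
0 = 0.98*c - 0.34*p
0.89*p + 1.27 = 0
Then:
No Solution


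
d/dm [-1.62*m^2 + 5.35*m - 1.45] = 5.35 - 3.24*m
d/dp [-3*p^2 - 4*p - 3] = -6*p - 4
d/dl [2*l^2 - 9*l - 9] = 4*l - 9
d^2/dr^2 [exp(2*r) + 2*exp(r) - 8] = (4*exp(r) + 2)*exp(r)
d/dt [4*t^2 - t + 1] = 8*t - 1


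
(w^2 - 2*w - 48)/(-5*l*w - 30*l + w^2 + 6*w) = (w - 8)/(-5*l + w)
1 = 1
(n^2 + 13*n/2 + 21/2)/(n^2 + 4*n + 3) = (n + 7/2)/(n + 1)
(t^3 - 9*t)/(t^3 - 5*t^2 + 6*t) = (t + 3)/(t - 2)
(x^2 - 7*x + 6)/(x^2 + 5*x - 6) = (x - 6)/(x + 6)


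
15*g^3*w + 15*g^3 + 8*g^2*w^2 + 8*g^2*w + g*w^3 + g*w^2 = (3*g + w)*(5*g + w)*(g*w + g)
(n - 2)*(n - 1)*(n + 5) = n^3 + 2*n^2 - 13*n + 10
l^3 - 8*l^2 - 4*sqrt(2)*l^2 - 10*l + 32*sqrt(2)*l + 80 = (l - 8)*(l - 5*sqrt(2))*(l + sqrt(2))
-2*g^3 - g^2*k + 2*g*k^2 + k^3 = (-g + k)*(g + k)*(2*g + k)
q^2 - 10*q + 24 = (q - 6)*(q - 4)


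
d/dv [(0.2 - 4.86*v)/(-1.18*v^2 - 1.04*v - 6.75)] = (-5.7348*v^2 + 0.472*v + 33.013)/(1.3924*v^4 + 2.4544*v^3 + 17.0116*v^2 + 14.04*v + 45.5625)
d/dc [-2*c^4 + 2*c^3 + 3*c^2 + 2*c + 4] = -8*c^3 + 6*c^2 + 6*c + 2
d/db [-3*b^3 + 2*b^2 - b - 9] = -9*b^2 + 4*b - 1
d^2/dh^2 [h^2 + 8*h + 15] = 2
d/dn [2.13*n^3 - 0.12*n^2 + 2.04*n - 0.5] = 6.39*n^2 - 0.24*n + 2.04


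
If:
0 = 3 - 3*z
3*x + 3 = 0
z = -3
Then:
No Solution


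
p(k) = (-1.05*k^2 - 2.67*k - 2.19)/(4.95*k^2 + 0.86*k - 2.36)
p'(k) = (-9.9*k - 0.86)*(-1.05*k^2 - 2.67*k - 2.19)/(4.95*k^2 + 0.86*k - 2.36)^2 + (-2.1*k - 2.67)/(4.95*k^2 + 0.86*k - 2.36) = (12.3135*k^2 + 26.637*k + 8.1846)/(24.5025*k^4 + 8.514*k^3 - 22.6244*k^2 - 4.0592*k + 5.5696)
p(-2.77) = -0.09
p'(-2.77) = 0.03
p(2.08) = -0.59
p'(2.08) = 0.27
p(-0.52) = 0.74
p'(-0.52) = -1.08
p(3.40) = -0.41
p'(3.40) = 0.07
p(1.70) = -0.73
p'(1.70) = 0.50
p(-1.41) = -0.08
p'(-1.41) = -0.12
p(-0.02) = 0.90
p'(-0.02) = 1.36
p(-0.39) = 0.67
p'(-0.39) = -0.09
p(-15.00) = -0.18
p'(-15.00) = 0.00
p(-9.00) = -0.16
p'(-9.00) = 0.01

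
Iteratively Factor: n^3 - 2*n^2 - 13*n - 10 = (n + 1)*(n^2 - 3*n - 10) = (n - 5)*(n + 1)*(n + 2)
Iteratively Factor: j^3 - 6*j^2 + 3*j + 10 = (j + 1)*(j^2 - 7*j + 10) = (j - 2)*(j + 1)*(j - 5)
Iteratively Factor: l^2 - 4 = (l + 2)*(l - 2)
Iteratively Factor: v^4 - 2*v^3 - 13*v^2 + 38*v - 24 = (v - 3)*(v^3 + v^2 - 10*v + 8) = (v - 3)*(v - 2)*(v^2 + 3*v - 4) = (v - 3)*(v - 2)*(v - 1)*(v + 4)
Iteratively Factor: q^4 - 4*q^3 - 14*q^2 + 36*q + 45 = (q + 1)*(q^3 - 5*q^2 - 9*q + 45) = (q - 5)*(q + 1)*(q^2 - 9) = (q - 5)*(q - 3)*(q + 1)*(q + 3)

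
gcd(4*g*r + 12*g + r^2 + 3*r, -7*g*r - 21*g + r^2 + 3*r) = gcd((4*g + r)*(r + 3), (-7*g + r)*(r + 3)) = r + 3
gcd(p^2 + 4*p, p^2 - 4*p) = p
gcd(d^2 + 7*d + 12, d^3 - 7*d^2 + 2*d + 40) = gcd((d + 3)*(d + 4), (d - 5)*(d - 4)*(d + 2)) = 1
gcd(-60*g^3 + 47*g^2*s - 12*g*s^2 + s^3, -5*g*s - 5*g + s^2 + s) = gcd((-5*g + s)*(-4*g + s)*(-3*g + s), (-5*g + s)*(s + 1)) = -5*g + s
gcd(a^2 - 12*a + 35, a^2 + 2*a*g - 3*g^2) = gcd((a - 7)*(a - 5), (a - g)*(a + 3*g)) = 1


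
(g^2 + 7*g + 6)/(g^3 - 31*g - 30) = (g + 6)/(g^2 - g - 30)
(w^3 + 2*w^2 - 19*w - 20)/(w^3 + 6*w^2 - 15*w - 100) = (w + 1)/(w + 5)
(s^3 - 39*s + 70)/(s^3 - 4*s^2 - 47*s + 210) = (s - 2)/(s - 6)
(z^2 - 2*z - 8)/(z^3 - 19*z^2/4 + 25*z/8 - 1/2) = 8*(z + 2)/(8*z^2 - 6*z + 1)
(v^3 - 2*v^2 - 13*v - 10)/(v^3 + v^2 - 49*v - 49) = (v^2 - 3*v - 10)/(v^2 - 49)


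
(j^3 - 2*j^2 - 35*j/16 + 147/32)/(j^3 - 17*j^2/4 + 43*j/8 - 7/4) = (8*j^2 - 2*j - 21)/(4*(2*j^2 - 5*j + 2))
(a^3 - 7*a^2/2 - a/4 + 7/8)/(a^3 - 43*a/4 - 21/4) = (a - 1/2)/(a + 3)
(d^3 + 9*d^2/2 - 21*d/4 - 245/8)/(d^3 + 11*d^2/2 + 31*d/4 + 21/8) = (4*d^2 + 4*d - 35)/(4*d^2 + 8*d + 3)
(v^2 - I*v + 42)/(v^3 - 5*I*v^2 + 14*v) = (v + 6*I)/(v*(v + 2*I))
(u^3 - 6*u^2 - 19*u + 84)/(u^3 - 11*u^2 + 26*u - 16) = (u^3 - 6*u^2 - 19*u + 84)/(u^3 - 11*u^2 + 26*u - 16)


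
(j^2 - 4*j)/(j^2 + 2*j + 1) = j*(j - 4)/(j^2 + 2*j + 1)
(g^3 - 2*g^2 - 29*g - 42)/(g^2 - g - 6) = (g^2 - 4*g - 21)/(g - 3)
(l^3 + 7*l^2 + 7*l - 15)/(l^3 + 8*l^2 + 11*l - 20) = (l + 3)/(l + 4)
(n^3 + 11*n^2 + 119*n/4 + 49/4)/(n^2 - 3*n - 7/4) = (2*n^2 + 21*n + 49)/(2*n - 7)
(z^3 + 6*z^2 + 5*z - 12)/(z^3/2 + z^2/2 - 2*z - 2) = 2*(z^3 + 6*z^2 + 5*z - 12)/(z^3 + z^2 - 4*z - 4)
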